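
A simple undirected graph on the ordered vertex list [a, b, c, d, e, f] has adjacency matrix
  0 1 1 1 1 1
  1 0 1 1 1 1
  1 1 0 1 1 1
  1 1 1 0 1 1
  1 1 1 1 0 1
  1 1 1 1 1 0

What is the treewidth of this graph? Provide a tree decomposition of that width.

A single bag containing all 6 vertices is trivially a valid decomposition of width 5. Conversely, {a, b, c, d, e, f} is a clique of size 6, and the vertices of any clique must share a bag in every tree decomposition; so some bag has ≥ 6 vertices and tw(G) ≥ 5. Combining the bounds, tw(G) = 5.

Treewidth 5.
Bags: B1 = {a, b, c, d, e, f}
Tree: (single bag)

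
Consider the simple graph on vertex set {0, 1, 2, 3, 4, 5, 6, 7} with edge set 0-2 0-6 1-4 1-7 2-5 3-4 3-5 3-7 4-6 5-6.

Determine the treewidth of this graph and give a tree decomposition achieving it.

The largest bag has 3 vertices, giving width 2; this decomposition certifies tw(G) ≤ 2. Since 2–0–6–5–2 is a cycle in G, G is not acyclic. Forests are exactly the graphs of treewidth ≤ 1, so tw(G) ≥ 2. The upper and lower bounds meet at 2, so that is the treewidth.

Treewidth 2.
Bags: B1 = {0, 2, 5}  B2 = {0, 5, 6}  B3 = {3, 5, 6}  B4 = {3, 4, 6}  B5 = {3, 4, 7}  B6 = {1, 4, 7}
Tree: B1–B2, B2–B3, B3–B4, B4–B5, B5–B6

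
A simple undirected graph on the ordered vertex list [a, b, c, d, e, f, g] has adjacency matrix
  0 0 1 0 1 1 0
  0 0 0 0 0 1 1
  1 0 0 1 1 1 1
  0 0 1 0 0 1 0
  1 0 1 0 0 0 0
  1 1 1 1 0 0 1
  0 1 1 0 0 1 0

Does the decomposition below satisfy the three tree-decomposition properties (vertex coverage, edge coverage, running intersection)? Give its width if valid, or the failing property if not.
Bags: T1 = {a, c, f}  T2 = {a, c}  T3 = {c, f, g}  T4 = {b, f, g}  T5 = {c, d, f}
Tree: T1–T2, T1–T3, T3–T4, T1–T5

No — vertex e appears in no bag.

A tree decomposition must satisfy three properties: every vertex lies in some bag; for every edge, both endpoints lie together in some bag; and for every vertex, the bags containing it form a connected subtree. Here vertex e appears in no bag, so the decomposition is invalid.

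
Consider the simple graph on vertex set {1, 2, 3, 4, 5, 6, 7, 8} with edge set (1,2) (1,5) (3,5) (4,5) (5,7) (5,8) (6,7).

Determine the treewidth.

A width-1 tree decomposition is:
Bags: B1 = {4, 5}  B2 = {5, 8}  B3 = {1, 5}  B4 = {3, 5}  B5 = {5, 7}  B6 = {6, 7}  B7 = {1, 2}
Tree: B1–B2, B2–B3, B3–B4, B3–B5, B5–B6, B3–B7
Every bag has size at most 2, so the width is 2 − 1 = 1 and tw(G) ≤ 1. G has an edge, so its treewidth is at least 1. Hence tw(G) = 1 exactly.

1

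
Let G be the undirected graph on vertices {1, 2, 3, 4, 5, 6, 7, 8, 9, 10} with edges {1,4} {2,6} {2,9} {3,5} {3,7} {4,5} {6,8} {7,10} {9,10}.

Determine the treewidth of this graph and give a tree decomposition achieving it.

Treewidth 1.
One optimal decomposition is:
Bags: B1 = {6, 8}  B2 = {2, 6}  B3 = {2, 9}  B4 = {9, 10}  B5 = {7, 10}  B6 = {3, 7}  B7 = {3, 5}  B8 = {4, 5}  B9 = {1, 4}
Tree: B1–B2, B2–B3, B3–B4, B4–B5, B5–B6, B6–B7, B7–B8, B8–B9

Each bag holds 2 vertices, so the decomposition has width 1, which upper-bounds the treewidth. Since G has at least one edge (e.g. 8–6), it is not an edgeless graph, so tw(G) ≥ 1. Combining the bounds, tw(G) = 1.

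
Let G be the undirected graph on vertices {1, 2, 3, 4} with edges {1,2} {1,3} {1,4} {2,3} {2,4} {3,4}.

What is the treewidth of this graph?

3

A width-3 tree decomposition is:
Bags: B1 = {1, 2, 3, 4}
Tree: (single bag)
A single bag containing all 4 vertices is trivially a valid decomposition of width 3. On the other hand G contains the 4-clique {1, 2, 3, 4}. A clique must lie in a single bag of any decomposition, so no decomposition can have width below 3. Hence tw(G) = 3 exactly.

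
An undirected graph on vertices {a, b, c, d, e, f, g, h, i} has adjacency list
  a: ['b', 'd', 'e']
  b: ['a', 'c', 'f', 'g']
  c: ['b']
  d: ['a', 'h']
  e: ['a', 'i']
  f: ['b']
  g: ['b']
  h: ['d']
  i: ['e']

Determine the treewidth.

A width-1 tree decomposition is:
Bags: B1 = {a, d}  B2 = {a, b}  B3 = {d, h}  B4 = {b, g}  B5 = {b, f}  B6 = {a, e}  B7 = {b, c}  B8 = {e, i}
Tree: B1–B2, B1–B3, B2–B4, B2–B5, B1–B6, B5–B7, B6–B8
Every bag has size at most 2, so the width is 2 − 1 = 1 and tw(G) ≤ 1. Any graph with an edge has treewidth ≥ 1, and G has the edge a–d. Combining the bounds, tw(G) = 1.

1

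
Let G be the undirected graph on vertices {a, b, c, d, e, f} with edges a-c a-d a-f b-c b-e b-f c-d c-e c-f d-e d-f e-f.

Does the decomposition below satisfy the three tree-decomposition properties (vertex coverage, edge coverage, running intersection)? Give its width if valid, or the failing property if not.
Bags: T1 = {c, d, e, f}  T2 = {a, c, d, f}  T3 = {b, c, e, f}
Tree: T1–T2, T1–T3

Yes; width 3.

Every vertex of G appears in some bag (union = {a, b, c, d, e, f}); every edge is covered by a bag; and for each vertex v the set of bags containing v is connected in the bag tree. The decomposition is therefore valid. The largest bag has 4 vertices, so the width is 3.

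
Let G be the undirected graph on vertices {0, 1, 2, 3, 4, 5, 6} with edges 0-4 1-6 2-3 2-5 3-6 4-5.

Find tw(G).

1

A width-1 tree decomposition is:
Bags: B1 = {1, 6}  B2 = {3, 6}  B3 = {2, 3}  B4 = {2, 5}  B5 = {4, 5}  B6 = {0, 4}
Tree: B1–B2, B2–B3, B3–B4, B4–B5, B5–B6
The largest bag has 2 vertices, giving width 1; this decomposition certifies tw(G) ≤ 1. Any graph with an edge has treewidth ≥ 1, and G has the edge 1–6. Combining the bounds, tw(G) = 1.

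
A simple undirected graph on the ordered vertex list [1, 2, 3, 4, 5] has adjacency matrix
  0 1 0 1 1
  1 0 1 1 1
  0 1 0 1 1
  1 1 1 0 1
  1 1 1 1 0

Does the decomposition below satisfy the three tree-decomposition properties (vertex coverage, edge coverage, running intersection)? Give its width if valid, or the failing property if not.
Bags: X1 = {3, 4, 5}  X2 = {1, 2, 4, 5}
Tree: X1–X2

A tree decomposition must satisfy three properties: every vertex lies in some bag; for every edge, both endpoints lie together in some bag; and for every vertex, the bags containing it form a connected subtree. Here edge (2,3) lies in no bag, so the decomposition is invalid.

No — edge (2,3) lies in no bag.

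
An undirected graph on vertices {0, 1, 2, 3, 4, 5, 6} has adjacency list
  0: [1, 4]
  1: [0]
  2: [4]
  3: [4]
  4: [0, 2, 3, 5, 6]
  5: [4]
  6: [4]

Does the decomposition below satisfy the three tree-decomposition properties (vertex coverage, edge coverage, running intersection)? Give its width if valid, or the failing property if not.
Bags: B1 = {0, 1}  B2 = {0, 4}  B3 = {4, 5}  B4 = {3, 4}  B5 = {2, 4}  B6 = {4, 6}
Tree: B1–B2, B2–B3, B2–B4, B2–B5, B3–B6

Yes; width 1.

Every vertex of G appears in some bag (union = {0, 1, 2, 3, 4, 5, 6}); every edge is covered by a bag; and for each vertex v the set of bags containing v is connected in the bag tree. The decomposition is therefore valid. The largest bag has 2 vertices, so the width is 1.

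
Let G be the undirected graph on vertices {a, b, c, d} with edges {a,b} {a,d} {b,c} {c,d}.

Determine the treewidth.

A width-2 tree decomposition is:
Bags: B1 = {a, b, d}  B2 = {b, c, d}
Tree: B1–B2
Each bag holds 3 vertices, so the decomposition has width 2, which upper-bounds the treewidth. Since d–a–b–c–d is a cycle in G, G is not acyclic. Forests are exactly the graphs of treewidth ≤ 1, so tw(G) ≥ 2. The upper and lower bounds meet at 2, so that is the treewidth.

2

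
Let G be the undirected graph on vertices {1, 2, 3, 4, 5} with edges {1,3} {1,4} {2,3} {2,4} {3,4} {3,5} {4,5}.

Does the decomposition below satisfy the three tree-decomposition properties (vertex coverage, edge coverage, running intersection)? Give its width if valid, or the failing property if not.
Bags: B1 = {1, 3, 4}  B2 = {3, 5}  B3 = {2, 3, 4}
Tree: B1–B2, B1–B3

A tree decomposition must satisfy three properties: every vertex lies in some bag; for every edge, both endpoints lie together in some bag; and for every vertex, the bags containing it form a connected subtree. Here edge (4,5) lies in no bag, so the decomposition is invalid.

No — edge (4,5) lies in no bag.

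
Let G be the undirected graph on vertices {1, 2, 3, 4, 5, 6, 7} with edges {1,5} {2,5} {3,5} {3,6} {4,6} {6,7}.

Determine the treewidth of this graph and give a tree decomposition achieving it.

Treewidth 1.
One such decomposition:
Bags: B1 = {4, 6}  B2 = {3, 6}  B3 = {6, 7}  B4 = {3, 5}  B5 = {1, 5}  B6 = {2, 5}
Tree: B1–B2, B1–B3, B2–B4, B4–B5, B5–B6

Every bag has size at most 2, so the width is 2 − 1 = 1 and tw(G) ≤ 1. Any graph with an edge has treewidth ≥ 1, and G has the edge 6–4. Therefore the treewidth is 1.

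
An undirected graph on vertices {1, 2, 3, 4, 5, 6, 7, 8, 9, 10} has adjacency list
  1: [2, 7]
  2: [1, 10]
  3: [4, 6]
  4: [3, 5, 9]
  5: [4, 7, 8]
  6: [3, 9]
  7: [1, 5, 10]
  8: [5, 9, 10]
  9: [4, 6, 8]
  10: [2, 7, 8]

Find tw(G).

A width-2 tree decomposition is:
Bags: B1 = {3, 4, 6}  B2 = {4, 6, 9}  B3 = {4, 5, 9}  B4 = {5, 8, 9}  B5 = {5, 7, 8}  B6 = {7, 8, 10}  B7 = {1, 7, 10}  B8 = {1, 2, 10}
Tree: B1–B2, B2–B3, B3–B4, B4–B5, B5–B6, B6–B7, B7–B8
The largest bag has 3 vertices, giving width 2; this decomposition certifies tw(G) ≤ 2. Since 3–6–9–4–3 is a cycle in G, G is not acyclic. Forests are exactly the graphs of treewidth ≤ 1, so tw(G) ≥ 2. Combining the bounds, tw(G) = 2.

2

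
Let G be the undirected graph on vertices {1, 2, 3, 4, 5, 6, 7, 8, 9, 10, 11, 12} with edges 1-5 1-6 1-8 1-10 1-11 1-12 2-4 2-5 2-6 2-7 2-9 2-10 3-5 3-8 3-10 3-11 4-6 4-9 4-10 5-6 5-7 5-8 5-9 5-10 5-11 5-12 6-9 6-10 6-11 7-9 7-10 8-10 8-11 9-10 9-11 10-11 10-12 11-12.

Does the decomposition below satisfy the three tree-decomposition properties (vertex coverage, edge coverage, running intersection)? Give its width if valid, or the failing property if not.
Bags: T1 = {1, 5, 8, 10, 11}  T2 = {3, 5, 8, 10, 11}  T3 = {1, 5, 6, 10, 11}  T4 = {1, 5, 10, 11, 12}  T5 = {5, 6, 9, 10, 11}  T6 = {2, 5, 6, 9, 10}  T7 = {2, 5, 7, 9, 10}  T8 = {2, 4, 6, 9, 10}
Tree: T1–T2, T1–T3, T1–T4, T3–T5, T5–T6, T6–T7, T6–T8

Every vertex of G appears in some bag (union = {1, 2, 3, 4, 5, 6, 7, 8, 9, 10, 11, 12}); every edge is covered by a bag; and for each vertex v the set of bags containing v is connected in the bag tree. The decomposition is therefore valid. The largest bag has 5 vertices, so the width is 4.

Yes; width 4.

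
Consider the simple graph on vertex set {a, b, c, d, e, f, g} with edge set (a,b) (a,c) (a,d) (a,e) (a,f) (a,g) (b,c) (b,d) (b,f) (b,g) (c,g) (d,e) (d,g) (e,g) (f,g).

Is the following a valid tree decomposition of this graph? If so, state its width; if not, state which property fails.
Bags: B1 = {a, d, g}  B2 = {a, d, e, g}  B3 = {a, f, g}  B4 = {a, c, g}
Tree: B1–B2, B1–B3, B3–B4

No — vertex b appears in no bag.

A tree decomposition must satisfy three properties: every vertex lies in some bag; for every edge, both endpoints lie together in some bag; and for every vertex, the bags containing it form a connected subtree. Here vertex b appears in no bag, so the decomposition is invalid.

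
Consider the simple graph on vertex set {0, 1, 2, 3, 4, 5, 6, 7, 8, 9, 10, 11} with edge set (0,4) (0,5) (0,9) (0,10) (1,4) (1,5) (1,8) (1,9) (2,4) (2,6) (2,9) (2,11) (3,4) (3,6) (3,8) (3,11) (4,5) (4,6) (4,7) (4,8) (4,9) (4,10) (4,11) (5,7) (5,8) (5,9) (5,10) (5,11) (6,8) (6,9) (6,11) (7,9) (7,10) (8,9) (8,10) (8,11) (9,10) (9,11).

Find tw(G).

4

A width-4 tree decomposition is:
Bags: B1 = {4, 6, 8, 9, 11}  B2 = {3, 4, 6, 8, 11}  B3 = {4, 5, 8, 9, 11}  B4 = {2, 4, 6, 9, 11}  B5 = {4, 5, 8, 9, 10}  B6 = {0, 4, 5, 9, 10}  B7 = {4, 5, 7, 9, 10}  B8 = {1, 4, 5, 8, 9}
Tree: B1–B2, B1–B3, B1–B4, B3–B5, B5–B6, B6–B7, B5–B8
Every bag has size at most 5, so the width is 5 − 1 = 4 and tw(G) ≤ 4. On the other hand G contains the 5-clique {2, 4, 6, 9, 11}. A clique must lie in a single bag of any decomposition, so no decomposition can have width below 4. Therefore the treewidth is 4.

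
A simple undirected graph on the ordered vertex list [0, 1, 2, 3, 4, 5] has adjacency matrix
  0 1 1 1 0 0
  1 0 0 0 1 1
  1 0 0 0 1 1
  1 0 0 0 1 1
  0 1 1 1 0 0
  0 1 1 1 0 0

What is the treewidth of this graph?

3

A width-3 tree decomposition is:
Bags: B1 = {0, 2, 4, 5}  B2 = {0, 3, 4, 5}  B3 = {0, 1, 4, 5}
Tree: B1–B2, B2–B3
Every bag has size at most 4, so the width is 4 − 1 = 3 and tw(G) ≤ 3. For the lower bound: the 4 vertex sets {2,4}, {0,3}, {5}, {1} are disjoint, each induces a connected subgraph, and every pair is joined by at least one edge of G. Contracting each set to a single vertex therefore yields K_{4} as a minor, and since treewidth is minor-monotone, tw(G) ≥ tw(K_{4}) = 3. Hence tw(G) = 3 exactly.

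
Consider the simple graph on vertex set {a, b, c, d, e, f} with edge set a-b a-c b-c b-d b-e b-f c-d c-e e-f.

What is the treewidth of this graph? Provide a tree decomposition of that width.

Every bag has size at most 3, so the width is 3 − 1 = 2 and tw(G) ≤ 2. On the other hand G contains the 3-clique {b, c, d}. A clique must lie in a single bag of any decomposition, so no decomposition can have width below 2. The upper and lower bounds meet at 2, so that is the treewidth.

Treewidth 2.
One optimal decomposition is:
Bags: B1 = {b, c, d}  B2 = {b, c, e}  B3 = {b, e, f}  B4 = {a, b, c}
Tree: B1–B2, B2–B3, B2–B4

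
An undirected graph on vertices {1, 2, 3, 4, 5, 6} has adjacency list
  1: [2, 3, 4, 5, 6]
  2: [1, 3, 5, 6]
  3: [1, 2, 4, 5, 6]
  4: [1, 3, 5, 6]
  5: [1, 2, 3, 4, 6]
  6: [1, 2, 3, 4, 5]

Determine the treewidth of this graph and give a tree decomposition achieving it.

Treewidth 4.
Bags: B1 = {1, 2, 3, 5, 6}  B2 = {1, 3, 4, 5, 6}
Tree: B1–B2

The largest bag has 5 vertices, giving width 4; this decomposition certifies tw(G) ≤ 4. Conversely, {1, 2, 3, 5, 6} is a clique of size 5, and the vertices of any clique must share a bag in every tree decomposition; so some bag has ≥ 5 vertices and tw(G) ≥ 4. The upper and lower bounds meet at 4, so that is the treewidth.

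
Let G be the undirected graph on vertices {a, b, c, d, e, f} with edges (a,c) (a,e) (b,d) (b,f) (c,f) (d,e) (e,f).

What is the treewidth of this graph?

A width-2 tree decomposition is:
Bags: B1 = {b, d, e}  B2 = {b, e, f}  B3 = {a, e, f}  B4 = {a, c, f}
Tree: B1–B2, B2–B3, B3–B4
Each bag holds 3 vertices, so the decomposition has width 2, which upper-bounds the treewidth. The edges d–b–f–e–d form a cycle, so G is not a tree and its treewidth is at least 2. Therefore the treewidth is 2.

2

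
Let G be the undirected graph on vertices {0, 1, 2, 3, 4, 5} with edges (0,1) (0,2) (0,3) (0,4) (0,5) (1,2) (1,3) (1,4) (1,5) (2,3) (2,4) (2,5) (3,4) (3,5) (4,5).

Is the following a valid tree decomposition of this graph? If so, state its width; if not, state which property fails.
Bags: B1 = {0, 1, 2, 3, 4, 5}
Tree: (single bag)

Yes; width 5.

Every vertex of G appears in some bag (union = {0, 1, 2, 3, 4, 5}); every edge is covered by a bag; and for each vertex v the set of bags containing v is connected in the bag tree. The decomposition is therefore valid. The largest bag has 6 vertices, so the width is 5.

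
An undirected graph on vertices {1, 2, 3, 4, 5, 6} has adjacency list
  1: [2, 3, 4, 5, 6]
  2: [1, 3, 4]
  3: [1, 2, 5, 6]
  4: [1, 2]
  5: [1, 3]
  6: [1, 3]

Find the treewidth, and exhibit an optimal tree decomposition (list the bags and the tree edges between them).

Each bag holds 3 vertices, so the decomposition has width 2, which upper-bounds the treewidth. On the other hand G contains the 3-clique {1, 2, 3}. A clique must lie in a single bag of any decomposition, so no decomposition can have width below 2. The upper and lower bounds meet at 2, so that is the treewidth.

Treewidth 2.
One such decomposition:
Bags: B1 = {1, 3, 5}  B2 = {1, 2, 3}  B3 = {1, 2, 4}  B4 = {1, 3, 6}
Tree: B1–B2, B2–B3, B2–B4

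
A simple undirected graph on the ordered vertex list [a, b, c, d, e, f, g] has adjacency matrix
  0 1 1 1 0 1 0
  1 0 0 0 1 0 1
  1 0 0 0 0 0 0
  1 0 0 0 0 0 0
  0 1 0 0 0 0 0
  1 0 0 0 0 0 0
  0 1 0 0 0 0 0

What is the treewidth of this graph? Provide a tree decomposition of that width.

Each bag holds 2 vertices, so the decomposition has width 1, which upper-bounds the treewidth. G has an edge, so its treewidth is at least 1. Combining the bounds, tw(G) = 1.

Treewidth 1.
One such decomposition:
Bags: B1 = {a, b}  B2 = {b, g}  B3 = {a, f}  B4 = {a, c}  B5 = {a, d}  B6 = {b, e}
Tree: B1–B2, B1–B3, B3–B4, B4–B5, B2–B6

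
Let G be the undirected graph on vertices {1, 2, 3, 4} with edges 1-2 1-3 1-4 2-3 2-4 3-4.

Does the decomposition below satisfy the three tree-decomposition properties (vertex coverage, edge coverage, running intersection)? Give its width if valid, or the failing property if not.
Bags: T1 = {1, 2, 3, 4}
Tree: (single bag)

Vertex coverage: the bags together contain {1, 2, 3, 4}, the full vertex set. Edge coverage: each edge of G has both endpoints in at least one bag. Running intersection: for every vertex, the bags containing it form a connected subtree. All three properties hold, so this is a valid tree decomposition of width max|bag| − 1 = 3, and hence tw(G) ≤ 3.

Yes; width 3.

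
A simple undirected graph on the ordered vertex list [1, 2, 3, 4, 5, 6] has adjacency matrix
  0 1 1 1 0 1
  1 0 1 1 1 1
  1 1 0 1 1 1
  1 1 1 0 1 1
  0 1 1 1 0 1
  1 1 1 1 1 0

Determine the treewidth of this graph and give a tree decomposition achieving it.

Each bag holds 5 vertices, so the decomposition has width 4, which upper-bounds the treewidth. For the lower bound, the 5 vertices {1, 2, 3, 4, 6} are pairwise adjacent, and any tree decomposition puts a clique entirely inside one bag — forcing width ≥ 4. Hence tw(G) = 4 exactly.

Treewidth 4.
Bags: B1 = {2, 3, 4, 5, 6}  B2 = {1, 2, 3, 4, 6}
Tree: B1–B2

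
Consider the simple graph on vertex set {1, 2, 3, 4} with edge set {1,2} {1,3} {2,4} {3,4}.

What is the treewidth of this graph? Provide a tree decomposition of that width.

Treewidth 2.
One such decomposition:
Bags: B1 = {1, 2, 4}  B2 = {1, 3, 4}
Tree: B1–B2

Each bag holds 3 vertices, so the decomposition has width 2, which upper-bounds the treewidth. Since 4–2–1–3–4 is a cycle in G, G is not acyclic. Forests are exactly the graphs of treewidth ≤ 1, so tw(G) ≥ 2. Hence tw(G) = 2 exactly.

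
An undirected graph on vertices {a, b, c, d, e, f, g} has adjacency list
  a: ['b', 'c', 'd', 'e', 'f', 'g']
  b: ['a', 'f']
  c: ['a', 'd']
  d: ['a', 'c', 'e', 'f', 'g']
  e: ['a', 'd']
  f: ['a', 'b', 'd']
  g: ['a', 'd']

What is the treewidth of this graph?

2

A width-2 tree decomposition is:
Bags: B1 = {a, d, f}  B2 = {a, c, d}  B3 = {a, d, g}  B4 = {a, b, f}  B5 = {a, d, e}
Tree: B1–B2, B2–B3, B1–B4, B2–B5
Every bag has size at most 3, so the width is 3 − 1 = 2 and tw(G) ≤ 2. For the lower bound, the 3 vertices {a, d, g} are pairwise adjacent, and any tree decomposition puts a clique entirely inside one bag — forcing width ≥ 2. The upper and lower bounds meet at 2, so that is the treewidth.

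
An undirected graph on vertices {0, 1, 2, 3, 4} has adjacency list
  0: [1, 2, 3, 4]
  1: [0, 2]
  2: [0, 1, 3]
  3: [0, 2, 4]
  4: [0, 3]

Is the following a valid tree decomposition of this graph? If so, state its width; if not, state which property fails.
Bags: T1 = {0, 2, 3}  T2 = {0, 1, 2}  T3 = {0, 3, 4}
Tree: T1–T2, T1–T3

Yes; width 2.

Checking the three conditions: (i) the bags cover all of {0, 1, 2, 3, 4}; (ii) for each edge, some bag contains both endpoints; (iii) the bags containing any fixed vertex form a subtree. All hold, so the decomposition is valid with width 3 − 1 = 2.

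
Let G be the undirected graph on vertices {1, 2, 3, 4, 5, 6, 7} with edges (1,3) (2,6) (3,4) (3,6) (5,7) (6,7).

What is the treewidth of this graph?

1

A width-1 tree decomposition is:
Bags: B1 = {3, 4}  B2 = {3, 6}  B3 = {2, 6}  B4 = {6, 7}  B5 = {1, 3}  B6 = {5, 7}
Tree: B1–B2, B2–B3, B3–B4, B1–B5, B4–B6
The largest bag has 2 vertices, giving width 1; this decomposition certifies tw(G) ≤ 1. Since G has at least one edge (e.g. 3–4), it is not an edgeless graph, so tw(G) ≥ 1. Therefore the treewidth is 1.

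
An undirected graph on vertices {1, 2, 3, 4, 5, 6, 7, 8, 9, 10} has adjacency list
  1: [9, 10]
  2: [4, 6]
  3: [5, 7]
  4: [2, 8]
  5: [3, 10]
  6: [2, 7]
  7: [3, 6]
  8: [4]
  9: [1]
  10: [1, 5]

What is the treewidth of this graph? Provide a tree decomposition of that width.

Treewidth 1.
Bags: B1 = {1, 9}  B2 = {1, 10}  B3 = {5, 10}  B4 = {3, 5}  B5 = {3, 7}  B6 = {6, 7}  B7 = {2, 6}  B8 = {2, 4}  B9 = {4, 8}
Tree: B1–B2, B2–B3, B3–B4, B4–B5, B5–B6, B6–B7, B7–B8, B8–B9

Each bag holds 2 vertices, so the decomposition has width 1, which upper-bounds the treewidth. G has an edge, so its treewidth is at least 1. The upper and lower bounds meet at 1, so that is the treewidth.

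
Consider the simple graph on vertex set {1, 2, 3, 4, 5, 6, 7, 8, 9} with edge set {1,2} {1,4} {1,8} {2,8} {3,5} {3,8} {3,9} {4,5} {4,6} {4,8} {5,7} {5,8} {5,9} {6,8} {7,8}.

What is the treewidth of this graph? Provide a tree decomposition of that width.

Treewidth 2.
One such decomposition:
Bags: B1 = {1, 2, 8}  B2 = {1, 4, 8}  B3 = {4, 5, 8}  B4 = {3, 5, 8}  B5 = {4, 6, 8}  B6 = {3, 5, 9}  B7 = {5, 7, 8}
Tree: B1–B2, B2–B3, B3–B4, B2–B5, B4–B6, B3–B7

Every bag has size at most 3, so the width is 3 − 1 = 2 and tw(G) ≤ 2. On the other hand G contains the 3-clique {1, 2, 8}. A clique must lie in a single bag of any decomposition, so no decomposition can have width below 2. Combining the bounds, tw(G) = 2.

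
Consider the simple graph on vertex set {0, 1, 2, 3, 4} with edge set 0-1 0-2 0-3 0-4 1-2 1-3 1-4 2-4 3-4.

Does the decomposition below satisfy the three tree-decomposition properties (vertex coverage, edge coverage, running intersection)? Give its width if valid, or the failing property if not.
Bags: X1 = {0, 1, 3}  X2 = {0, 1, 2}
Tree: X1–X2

No — vertex 4 appears in no bag.

A tree decomposition must satisfy three properties: every vertex lies in some bag; for every edge, both endpoints lie together in some bag; and for every vertex, the bags containing it form a connected subtree. Here vertex 4 appears in no bag, so the decomposition is invalid.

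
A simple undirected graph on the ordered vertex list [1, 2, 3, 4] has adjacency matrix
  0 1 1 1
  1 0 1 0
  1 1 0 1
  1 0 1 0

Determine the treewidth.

2

A width-2 tree decomposition is:
Bags: B1 = {1, 3, 4}  B2 = {1, 2, 3}
Tree: B1–B2
The largest bag has 3 vertices, giving width 2; this decomposition certifies tw(G) ≤ 2. On the other hand G contains the 3-clique {1, 2, 3}. A clique must lie in a single bag of any decomposition, so no decomposition can have width below 2. Combining the bounds, tw(G) = 2.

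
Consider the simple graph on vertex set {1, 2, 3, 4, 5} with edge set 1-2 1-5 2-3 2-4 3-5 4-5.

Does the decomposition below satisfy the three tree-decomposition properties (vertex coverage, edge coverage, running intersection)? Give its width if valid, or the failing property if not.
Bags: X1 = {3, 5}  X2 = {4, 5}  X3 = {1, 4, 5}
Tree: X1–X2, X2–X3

A tree decomposition must satisfy three properties: every vertex lies in some bag; for every edge, both endpoints lie together in some bag; and for every vertex, the bags containing it form a connected subtree. Here vertex 2 appears in no bag, so the decomposition is invalid.

No — vertex 2 appears in no bag.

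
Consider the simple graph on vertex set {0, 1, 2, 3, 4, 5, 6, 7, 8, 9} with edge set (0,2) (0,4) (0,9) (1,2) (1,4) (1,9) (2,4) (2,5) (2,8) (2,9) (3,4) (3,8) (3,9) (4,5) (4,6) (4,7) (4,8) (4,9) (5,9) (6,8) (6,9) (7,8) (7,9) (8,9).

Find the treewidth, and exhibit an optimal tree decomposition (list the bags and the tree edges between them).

Treewidth 3.
One optimal decomposition is:
Bags: B1 = {2, 4, 5, 9}  B2 = {2, 4, 8, 9}  B3 = {1, 2, 4, 9}  B4 = {4, 6, 8, 9}  B5 = {3, 4, 8, 9}  B6 = {0, 2, 4, 9}  B7 = {4, 7, 8, 9}
Tree: B1–B2, B2–B3, B2–B4, B4–B5, B1–B6, B5–B7

The largest bag has 4 vertices, giving width 3; this decomposition certifies tw(G) ≤ 3. For the lower bound, the 4 vertices {0, 2, 4, 9} are pairwise adjacent, and any tree decomposition puts a clique entirely inside one bag — forcing width ≥ 3. Therefore the treewidth is 3.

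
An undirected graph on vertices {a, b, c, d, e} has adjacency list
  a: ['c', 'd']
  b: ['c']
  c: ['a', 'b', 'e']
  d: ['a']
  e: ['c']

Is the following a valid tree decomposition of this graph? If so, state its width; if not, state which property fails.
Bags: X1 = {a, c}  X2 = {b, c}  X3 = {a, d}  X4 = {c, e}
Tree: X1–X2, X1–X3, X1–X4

Yes; width 1.

Every vertex of G appears in some bag (union = {a, b, c, d, e}); every edge is covered by a bag; and for each vertex v the set of bags containing v is connected in the bag tree. The decomposition is therefore valid. The largest bag has 2 vertices, so the width is 1.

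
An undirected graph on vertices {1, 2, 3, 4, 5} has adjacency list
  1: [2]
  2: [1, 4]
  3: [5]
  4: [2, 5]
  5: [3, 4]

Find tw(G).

1

A width-1 tree decomposition is:
Bags: B1 = {1, 2}  B2 = {2, 4}  B3 = {4, 5}  B4 = {3, 5}
Tree: B1–B2, B2–B3, B3–B4
Every bag has size at most 2, so the width is 2 − 1 = 1 and tw(G) ≤ 1. Since G has at least one edge (e.g. 1–2), it is not an edgeless graph, so tw(G) ≥ 1. Therefore the treewidth is 1.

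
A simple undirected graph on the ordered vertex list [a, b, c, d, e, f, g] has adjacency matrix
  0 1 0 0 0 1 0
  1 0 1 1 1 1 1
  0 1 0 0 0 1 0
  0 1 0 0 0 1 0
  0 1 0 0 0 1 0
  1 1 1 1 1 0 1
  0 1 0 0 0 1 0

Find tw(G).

A width-2 tree decomposition is:
Bags: B1 = {b, e, f}  B2 = {b, d, f}  B3 = {b, c, f}  B4 = {a, b, f}  B5 = {b, f, g}
Tree: B1–B2, B1–B3, B2–B4, B4–B5
Every bag has size at most 3, so the width is 3 − 1 = 2 and tw(G) ≤ 2. On the other hand G contains the 3-clique {b, d, f}. A clique must lie in a single bag of any decomposition, so no decomposition can have width below 2. Hence tw(G) = 2 exactly.

2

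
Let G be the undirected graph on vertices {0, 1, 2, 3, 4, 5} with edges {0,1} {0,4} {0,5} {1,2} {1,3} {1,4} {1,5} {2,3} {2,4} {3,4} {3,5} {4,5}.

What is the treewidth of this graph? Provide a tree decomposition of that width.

Treewidth 3.
One such decomposition:
Bags: B1 = {1, 3, 4, 5}  B2 = {0, 1, 4, 5}  B3 = {1, 2, 3, 4}
Tree: B1–B2, B1–B3

Each bag holds 4 vertices, so the decomposition has width 3, which upper-bounds the treewidth. For the lower bound, the 4 vertices {0, 1, 4, 5} are pairwise adjacent, and any tree decomposition puts a clique entirely inside one bag — forcing width ≥ 3. Combining the bounds, tw(G) = 3.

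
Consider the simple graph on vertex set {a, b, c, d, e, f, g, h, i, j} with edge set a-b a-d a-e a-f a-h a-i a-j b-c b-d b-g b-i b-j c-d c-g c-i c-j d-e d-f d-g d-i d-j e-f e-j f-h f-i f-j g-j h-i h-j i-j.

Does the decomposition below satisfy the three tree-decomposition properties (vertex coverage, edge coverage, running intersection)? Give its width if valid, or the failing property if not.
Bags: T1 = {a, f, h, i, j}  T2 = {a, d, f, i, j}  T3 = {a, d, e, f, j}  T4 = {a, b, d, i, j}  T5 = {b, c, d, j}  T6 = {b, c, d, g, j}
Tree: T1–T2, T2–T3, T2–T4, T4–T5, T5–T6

A tree decomposition must satisfy three properties: every vertex lies in some bag; for every edge, both endpoints lie together in some bag; and for every vertex, the bags containing it form a connected subtree. Here edge (i,c) lies in no bag, so the decomposition is invalid.

No — edge (i,c) lies in no bag.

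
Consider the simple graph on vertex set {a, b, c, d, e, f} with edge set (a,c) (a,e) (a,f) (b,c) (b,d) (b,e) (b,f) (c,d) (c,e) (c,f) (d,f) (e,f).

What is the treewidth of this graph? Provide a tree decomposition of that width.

Treewidth 3.
One optimal decomposition is:
Bags: B1 = {b, c, e, f}  B2 = {a, c, e, f}  B3 = {b, c, d, f}
Tree: B1–B2, B1–B3

Each bag holds 4 vertices, so the decomposition has width 3, which upper-bounds the treewidth. Conversely, {b, c, d, f} is a clique of size 4, and the vertices of any clique must share a bag in every tree decomposition; so some bag has ≥ 4 vertices and tw(G) ≥ 3. Hence tw(G) = 3 exactly.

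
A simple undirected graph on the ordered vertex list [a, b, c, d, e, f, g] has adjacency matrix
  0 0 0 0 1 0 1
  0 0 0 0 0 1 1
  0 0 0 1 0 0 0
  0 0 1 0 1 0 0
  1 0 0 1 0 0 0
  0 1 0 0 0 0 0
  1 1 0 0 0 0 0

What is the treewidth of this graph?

A width-1 tree decomposition is:
Bags: B1 = {c, d}  B2 = {d, e}  B3 = {a, e}  B4 = {a, g}  B5 = {b, g}  B6 = {b, f}
Tree: B1–B2, B2–B3, B3–B4, B4–B5, B5–B6
Each bag holds 2 vertices, so the decomposition has width 1, which upper-bounds the treewidth. Any graph with an edge has treewidth ≥ 1, and G has the edge c–d. Combining the bounds, tw(G) = 1.

1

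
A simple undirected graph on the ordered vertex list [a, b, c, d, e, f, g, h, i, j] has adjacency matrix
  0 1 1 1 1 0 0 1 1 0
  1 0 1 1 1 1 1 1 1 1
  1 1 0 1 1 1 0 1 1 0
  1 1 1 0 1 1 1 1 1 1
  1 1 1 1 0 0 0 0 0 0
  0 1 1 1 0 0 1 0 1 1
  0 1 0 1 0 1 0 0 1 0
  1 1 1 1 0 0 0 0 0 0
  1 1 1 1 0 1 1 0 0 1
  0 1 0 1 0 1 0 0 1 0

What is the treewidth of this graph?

A width-4 tree decomposition is:
Bags: B1 = {a, b, c, d, i}  B2 = {a, b, c, d, e}  B3 = {b, c, d, f, i}  B4 = {b, d, f, g, i}  B5 = {a, b, c, d, h}  B6 = {b, d, f, i, j}
Tree: B1–B2, B1–B3, B3–B4, B1–B5, B4–B6
Each bag holds 5 vertices, so the decomposition has width 4, which upper-bounds the treewidth. Conversely, {a, b, c, d, e} is a clique of size 5, and the vertices of any clique must share a bag in every tree decomposition; so some bag has ≥ 5 vertices and tw(G) ≥ 4. Combining the bounds, tw(G) = 4.

4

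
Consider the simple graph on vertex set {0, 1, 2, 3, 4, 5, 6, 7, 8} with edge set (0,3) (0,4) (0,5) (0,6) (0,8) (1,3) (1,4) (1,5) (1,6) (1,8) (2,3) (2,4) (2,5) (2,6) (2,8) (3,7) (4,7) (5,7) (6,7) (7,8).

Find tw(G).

4

A width-4 tree decomposition is:
Bags: B1 = {0, 1, 2, 4, 7}  B2 = {0, 1, 2, 7, 8}  B3 = {0, 1, 2, 5, 7}  B4 = {0, 1, 2, 3, 7}  B5 = {0, 1, 2, 6, 7}
Tree: B1–B2, B2–B3, B3–B4, B4–B5
Each bag holds 5 vertices, so the decomposition has width 4, which upper-bounds the treewidth. For the lower bound: the 5 vertex sets {0,4}, {1,8}, {2,5}, {7}, {3} are disjoint, each induces a connected subgraph, and every pair is joined by at least one edge of G. Contracting each set to a single vertex therefore yields K_{5} as a minor, and since treewidth is minor-monotone, tw(G) ≥ tw(K_{5}) = 4. Hence tw(G) = 4 exactly.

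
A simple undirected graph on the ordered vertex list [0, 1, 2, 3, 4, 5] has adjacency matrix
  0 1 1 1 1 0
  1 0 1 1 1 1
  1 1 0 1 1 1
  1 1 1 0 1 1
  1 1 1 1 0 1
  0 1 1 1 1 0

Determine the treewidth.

A width-4 tree decomposition is:
Bags: B1 = {1, 2, 3, 4, 5}  B2 = {0, 1, 2, 3, 4}
Tree: B1–B2
Each bag holds 5 vertices, so the decomposition has width 4, which upper-bounds the treewidth. On the other hand G contains the 5-clique {0, 1, 2, 3, 4}. A clique must lie in a single bag of any decomposition, so no decomposition can have width below 4. Therefore the treewidth is 4.

4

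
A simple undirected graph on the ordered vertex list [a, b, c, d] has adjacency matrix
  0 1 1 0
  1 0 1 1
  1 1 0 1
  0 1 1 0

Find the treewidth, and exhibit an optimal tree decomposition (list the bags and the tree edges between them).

Treewidth 2.
One optimal decomposition is:
Bags: B1 = {a, b, c}  B2 = {b, c, d}
Tree: B1–B2

The largest bag has 3 vertices, giving width 2; this decomposition certifies tw(G) ≤ 2. For the lower bound, the 3 vertices {b, c, d} are pairwise adjacent, and any tree decomposition puts a clique entirely inside one bag — forcing width ≥ 2. The upper and lower bounds meet at 2, so that is the treewidth.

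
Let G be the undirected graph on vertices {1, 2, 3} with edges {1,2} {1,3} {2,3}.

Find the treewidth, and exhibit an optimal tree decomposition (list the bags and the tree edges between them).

Treewidth 2.
One such decomposition:
Bags: B1 = {1, 2, 3}
Tree: (single bag)

A single bag containing all 3 vertices is trivially a valid decomposition of width 2. For the lower bound, the 3 vertices {1, 2, 3} are pairwise adjacent, and any tree decomposition puts a clique entirely inside one bag — forcing width ≥ 2. The upper and lower bounds meet at 2, so that is the treewidth.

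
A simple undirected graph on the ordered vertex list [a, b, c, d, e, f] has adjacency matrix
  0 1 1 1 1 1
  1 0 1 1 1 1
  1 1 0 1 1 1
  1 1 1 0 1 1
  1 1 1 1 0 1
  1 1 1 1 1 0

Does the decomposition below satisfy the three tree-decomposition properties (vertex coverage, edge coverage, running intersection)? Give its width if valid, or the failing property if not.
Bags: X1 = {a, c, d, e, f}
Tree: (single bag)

A tree decomposition must satisfy three properties: every vertex lies in some bag; for every edge, both endpoints lie together in some bag; and for every vertex, the bags containing it form a connected subtree. Here vertex b appears in no bag, so the decomposition is invalid.

No — vertex b appears in no bag.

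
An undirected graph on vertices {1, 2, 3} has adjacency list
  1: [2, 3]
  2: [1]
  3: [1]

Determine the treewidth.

A width-1 tree decomposition is:
Bags: B1 = {1, 2}  B2 = {1, 3}
Tree: B1–B2
Each bag holds 2 vertices, so the decomposition has width 1, which upper-bounds the treewidth. Since G has at least one edge (e.g. 1–2), it is not an edgeless graph, so tw(G) ≥ 1. Therefore the treewidth is 1.

1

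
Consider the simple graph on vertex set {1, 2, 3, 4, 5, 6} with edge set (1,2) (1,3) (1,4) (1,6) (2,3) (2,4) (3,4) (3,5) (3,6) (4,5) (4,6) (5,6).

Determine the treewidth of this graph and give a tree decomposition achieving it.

Treewidth 3.
One such decomposition:
Bags: B1 = {1, 3, 4, 6}  B2 = {1, 2, 3, 4}  B3 = {3, 4, 5, 6}
Tree: B1–B2, B1–B3

Each bag holds 4 vertices, so the decomposition has width 3, which upper-bounds the treewidth. For the lower bound, the 4 vertices {1, 2, 3, 4} are pairwise adjacent, and any tree decomposition puts a clique entirely inside one bag — forcing width ≥ 3. Hence tw(G) = 3 exactly.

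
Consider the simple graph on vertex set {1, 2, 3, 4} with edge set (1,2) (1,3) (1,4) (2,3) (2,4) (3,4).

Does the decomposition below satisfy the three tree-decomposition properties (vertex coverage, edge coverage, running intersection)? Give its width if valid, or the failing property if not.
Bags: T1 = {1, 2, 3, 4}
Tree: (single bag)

Yes; width 3.

Vertex coverage: the bags together contain {1, 2, 3, 4}, the full vertex set. Edge coverage: each edge of G has both endpoints in at least one bag. Running intersection: for every vertex, the bags containing it form a connected subtree. All three properties hold, so this is a valid tree decomposition of width max|bag| − 1 = 3, and hence tw(G) ≤ 3.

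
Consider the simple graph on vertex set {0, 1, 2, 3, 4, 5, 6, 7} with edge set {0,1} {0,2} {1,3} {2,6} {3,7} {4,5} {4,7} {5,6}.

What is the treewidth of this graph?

2

A width-2 tree decomposition is:
Bags: B1 = {1, 3, 7}  B2 = {0, 1, 7}  B3 = {0, 2, 7}  B4 = {2, 6, 7}  B5 = {5, 6, 7}  B6 = {4, 5, 7}
Tree: B1–B2, B2–B3, B3–B4, B4–B5, B5–B6
Each bag holds 3 vertices, so the decomposition has width 2, which upper-bounds the treewidth. For the lower bound, G contains the cycle 7–3–1–0–2–6–5–4–7, so G is not a forest; only forests have treewidth ≤ 1, hence tw(G) ≥ 2. Hence tw(G) = 2 exactly.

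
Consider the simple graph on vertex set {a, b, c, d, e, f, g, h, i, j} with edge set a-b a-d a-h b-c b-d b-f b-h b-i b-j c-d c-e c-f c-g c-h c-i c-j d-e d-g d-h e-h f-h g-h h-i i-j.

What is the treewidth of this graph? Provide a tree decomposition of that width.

Treewidth 3.
One such decomposition:
Bags: B1 = {b, c, d, h}  B2 = {c, d, g, h}  B3 = {a, b, d, h}  B4 = {b, c, f, h}  B5 = {b, c, h, i}  B6 = {c, d, e, h}  B7 = {b, c, i, j}
Tree: B1–B2, B1–B3, B1–B4, B4–B5, B1–B6, B5–B7

Every bag has size at most 4, so the width is 4 − 1 = 3 and tw(G) ≤ 3. On the other hand G contains the 4-clique {b, c, i, j}. A clique must lie in a single bag of any decomposition, so no decomposition can have width below 3. Therefore the treewidth is 3.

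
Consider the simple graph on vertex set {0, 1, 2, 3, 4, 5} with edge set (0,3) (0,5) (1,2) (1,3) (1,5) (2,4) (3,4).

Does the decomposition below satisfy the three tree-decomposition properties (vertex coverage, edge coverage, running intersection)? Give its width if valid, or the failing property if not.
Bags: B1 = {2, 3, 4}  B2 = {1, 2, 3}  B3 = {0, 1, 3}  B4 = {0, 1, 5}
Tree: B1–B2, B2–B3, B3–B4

Yes; width 2.

Checking the three conditions: (i) the bags cover all of {0, 1, 2, 3, 4, 5}; (ii) for each edge, some bag contains both endpoints; (iii) the bags containing any fixed vertex form a subtree. All hold, so the decomposition is valid with width 3 − 1 = 2.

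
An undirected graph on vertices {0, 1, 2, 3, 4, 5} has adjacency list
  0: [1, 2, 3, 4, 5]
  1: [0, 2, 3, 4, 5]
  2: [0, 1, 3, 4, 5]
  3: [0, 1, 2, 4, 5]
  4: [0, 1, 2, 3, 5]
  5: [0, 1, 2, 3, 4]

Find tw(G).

5

A width-5 tree decomposition is:
Bags: B1 = {0, 1, 2, 3, 4, 5}
Tree: (single bag)
With just one bag of size 6, the width is 6 − 1 = 5, so tw(G) ≤ 5. For the lower bound, the 6 vertices {0, 1, 2, 3, 4, 5} are pairwise adjacent, and any tree decomposition puts a clique entirely inside one bag — forcing width ≥ 5. Hence tw(G) = 5 exactly.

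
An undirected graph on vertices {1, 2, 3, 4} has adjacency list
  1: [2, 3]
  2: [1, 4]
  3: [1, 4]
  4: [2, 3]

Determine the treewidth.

2

A width-2 tree decomposition is:
Bags: B1 = {1, 2, 4}  B2 = {1, 3, 4}
Tree: B1–B2
The largest bag has 3 vertices, giving width 2; this decomposition certifies tw(G) ≤ 2. The edges 4–2–1–3–4 form a cycle, so G is not a tree and its treewidth is at least 2. Hence tw(G) = 2 exactly.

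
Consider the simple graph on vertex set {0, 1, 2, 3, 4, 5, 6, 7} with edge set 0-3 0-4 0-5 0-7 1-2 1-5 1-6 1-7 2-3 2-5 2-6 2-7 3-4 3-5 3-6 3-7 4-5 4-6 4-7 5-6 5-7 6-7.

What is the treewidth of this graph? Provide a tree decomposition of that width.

Treewidth 4.
One such decomposition:
Bags: B1 = {1, 2, 5, 6, 7}  B2 = {2, 3, 5, 6, 7}  B3 = {3, 4, 5, 6, 7}  B4 = {0, 3, 4, 5, 7}
Tree: B1–B2, B2–B3, B3–B4

Each bag holds 5 vertices, so the decomposition has width 4, which upper-bounds the treewidth. Conversely, {1, 2, 5, 6, 7} is a clique of size 5, and the vertices of any clique must share a bag in every tree decomposition; so some bag has ≥ 5 vertices and tw(G) ≥ 4. Therefore the treewidth is 4.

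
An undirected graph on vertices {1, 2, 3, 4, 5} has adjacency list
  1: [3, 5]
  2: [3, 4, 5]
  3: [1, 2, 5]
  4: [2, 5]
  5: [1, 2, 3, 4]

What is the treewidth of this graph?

A width-2 tree decomposition is:
Bags: B1 = {2, 4, 5}  B2 = {2, 3, 5}  B3 = {1, 3, 5}
Tree: B1–B2, B2–B3
Each bag holds 3 vertices, so the decomposition has width 2, which upper-bounds the treewidth. For the lower bound, the 3 vertices {1, 3, 5} are pairwise adjacent, and any tree decomposition puts a clique entirely inside one bag — forcing width ≥ 2. Hence tw(G) = 2 exactly.

2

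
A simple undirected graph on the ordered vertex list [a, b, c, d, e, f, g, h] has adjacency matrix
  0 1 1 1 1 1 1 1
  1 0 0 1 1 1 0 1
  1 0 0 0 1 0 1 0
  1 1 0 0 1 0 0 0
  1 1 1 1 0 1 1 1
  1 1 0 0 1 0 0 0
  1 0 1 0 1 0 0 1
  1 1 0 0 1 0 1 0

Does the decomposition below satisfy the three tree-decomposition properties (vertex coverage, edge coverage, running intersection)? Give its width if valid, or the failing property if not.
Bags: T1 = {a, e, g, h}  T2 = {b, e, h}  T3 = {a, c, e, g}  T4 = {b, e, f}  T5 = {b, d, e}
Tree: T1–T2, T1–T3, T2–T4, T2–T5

A tree decomposition must satisfy three properties: every vertex lies in some bag; for every edge, both endpoints lie together in some bag; and for every vertex, the bags containing it form a connected subtree. Here edge (a,b) lies in no bag, so the decomposition is invalid.

No — edge (a,b) lies in no bag.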